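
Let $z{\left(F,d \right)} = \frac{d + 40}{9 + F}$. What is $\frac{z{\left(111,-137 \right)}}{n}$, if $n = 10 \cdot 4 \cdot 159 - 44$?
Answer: $- \frac{97}{757920} \approx -0.00012798$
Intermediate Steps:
$n = 6316$ ($n = 40 \cdot 159 - 44 = 6360 - 44 = 6316$)
$z{\left(F,d \right)} = \frac{40 + d}{9 + F}$
$\frac{z{\left(111,-137 \right)}}{n} = \frac{\frac{1}{9 + 111} \left(40 - 137\right)}{6316} = \frac{1}{120} \left(-97\right) \frac{1}{6316} = \left(- \frac{97}{120}\right) \frac{1}{6316} = - \frac{97}{757920}$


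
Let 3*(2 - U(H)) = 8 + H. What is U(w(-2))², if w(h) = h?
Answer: 0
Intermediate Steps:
U(H) = -⅔ - H/3 (U(H) = 2 - (8 + H)/3 = 2 + (-8/3 - H/3) = -⅔ - H/3)
U(w(-2))² = (-⅔ - ⅓*(-2))² = (-⅔ + ⅔)² = 0² = 0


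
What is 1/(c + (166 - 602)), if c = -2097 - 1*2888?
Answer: -1/5421 ≈ -0.00018447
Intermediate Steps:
c = -4985 (c = -2097 - 2888 = -4985)
1/(c + (166 - 602)) = 1/(-4985 + (166 - 602)) = 1/(-4985 - 436) = 1/(-5421) = -1/5421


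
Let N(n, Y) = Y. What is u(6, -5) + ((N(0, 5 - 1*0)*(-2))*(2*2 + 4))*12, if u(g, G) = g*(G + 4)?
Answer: -966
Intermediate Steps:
u(g, G) = g*(4 + G)
u(6, -5) + ((N(0, 5 - 1*0)*(-2))*(2*2 + 4))*12 = 6*(4 - 5) + (((5 - 1*0)*(-2))*(2*2 + 4))*12 = 6*(-1) + (((5 + 0)*(-2))*(4 + 4))*12 = -6 + ((5*(-2))*8)*12 = -6 - 10*8*12 = -6 - 80*12 = -6 - 960 = -966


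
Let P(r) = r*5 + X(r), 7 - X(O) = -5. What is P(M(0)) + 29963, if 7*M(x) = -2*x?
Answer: 29975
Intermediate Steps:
M(x) = -2*x/7 (M(x) = (-2*x)/7 = -2*x/7)
X(O) = 12 (X(O) = 7 - 1*(-5) = 7 + 5 = 12)
P(r) = 12 + 5*r (P(r) = r*5 + 12 = 5*r + 12 = 12 + 5*r)
P(M(0)) + 29963 = (12 + 5*(-2/7*0)) + 29963 = (12 + 5*0) + 29963 = (12 + 0) + 29963 = 12 + 29963 = 29975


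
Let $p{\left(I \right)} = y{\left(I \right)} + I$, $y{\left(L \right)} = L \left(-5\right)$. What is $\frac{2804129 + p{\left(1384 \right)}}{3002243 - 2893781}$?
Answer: $\frac{2798593}{108462} \approx 25.803$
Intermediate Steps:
$y{\left(L \right)} = - 5 L$
$p{\left(I \right)} = - 4 I$ ($p{\left(I \right)} = - 5 I + I = - 4 I$)
$\frac{2804129 + p{\left(1384 \right)}}{3002243 - 2893781} = \frac{2804129 - 5536}{3002243 - 2893781} = \frac{2804129 - 5536}{108462} = 2798593 \cdot \frac{1}{108462} = \frac{2798593}{108462}$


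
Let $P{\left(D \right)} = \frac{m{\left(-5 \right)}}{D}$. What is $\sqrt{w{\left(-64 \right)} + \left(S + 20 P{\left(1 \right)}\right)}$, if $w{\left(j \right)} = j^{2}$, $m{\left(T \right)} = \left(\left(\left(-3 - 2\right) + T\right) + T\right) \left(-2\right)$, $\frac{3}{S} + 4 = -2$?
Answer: $\frac{\sqrt{18782}}{2} \approx 68.524$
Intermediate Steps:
$S = - \frac{1}{2}$ ($S = \frac{3}{-4 - 2} = \frac{3}{-6} = 3 \left(- \frac{1}{6}\right) = - \frac{1}{2} \approx -0.5$)
$m{\left(T \right)} = 10 - 4 T$ ($m{\left(T \right)} = \left(\left(-5 + T\right) + T\right) \left(-2\right) = \left(-5 + 2 T\right) \left(-2\right) = 10 - 4 T$)
$P{\left(D \right)} = \frac{30}{D}$ ($P{\left(D \right)} = \frac{10 - -20}{D} = \frac{10 + 20}{D} = \frac{30}{D}$)
$\sqrt{w{\left(-64 \right)} + \left(S + 20 P{\left(1 \right)}\right)} = \sqrt{\left(-64\right)^{2} - \left(\frac{1}{2} - 20 \cdot \frac{30}{1}\right)} = \sqrt{4096 - \left(\frac{1}{2} - 20 \cdot 30 \cdot 1\right)} = \sqrt{4096 + \left(- \frac{1}{2} + 20 \cdot 30\right)} = \sqrt{4096 + \left(- \frac{1}{2} + 600\right)} = \sqrt{4096 + \frac{1199}{2}} = \sqrt{\frac{9391}{2}} = \frac{\sqrt{18782}}{2}$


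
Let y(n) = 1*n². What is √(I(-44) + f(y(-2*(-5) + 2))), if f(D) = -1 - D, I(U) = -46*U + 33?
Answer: 2*√478 ≈ 43.726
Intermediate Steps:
I(U) = 33 - 46*U
y(n) = n²
√(I(-44) + f(y(-2*(-5) + 2))) = √((33 - 46*(-44)) + (-1 - (-2*(-5) + 2)²)) = √((33 + 2024) + (-1 - (10 + 2)²)) = √(2057 + (-1 - 1*12²)) = √(2057 + (-1 - 1*144)) = √(2057 + (-1 - 144)) = √(2057 - 145) = √1912 = 2*√478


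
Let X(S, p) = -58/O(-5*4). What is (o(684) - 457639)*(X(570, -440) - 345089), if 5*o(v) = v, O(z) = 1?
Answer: 789527559117/5 ≈ 1.5791e+11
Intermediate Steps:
o(v) = v/5
X(S, p) = -58 (X(S, p) = -58/1 = -58*1 = -58)
(o(684) - 457639)*(X(570, -440) - 345089) = ((⅕)*684 - 457639)*(-58 - 345089) = (684/5 - 457639)*(-345147) = -2287511/5*(-345147) = 789527559117/5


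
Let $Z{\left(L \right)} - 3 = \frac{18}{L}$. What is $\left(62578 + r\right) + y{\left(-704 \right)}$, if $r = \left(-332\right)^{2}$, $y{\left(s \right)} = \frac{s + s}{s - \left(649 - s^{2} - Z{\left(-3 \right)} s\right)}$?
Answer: $\frac{7797690122}{45125} \approx 1.728 \cdot 10^{5}$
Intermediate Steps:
$Z{\left(L \right)} = 3 + \frac{18}{L}$
$y{\left(s \right)} = \frac{2 s}{-649 + s^{2} - 2 s}$ ($y{\left(s \right)} = \frac{s + s}{s - \left(649 - s^{2} - \left(3 + \frac{18}{-3}\right) s\right)} = \frac{2 s}{s - \left(649 - s^{2} - \left(3 + 18 \left(- \frac{1}{3}\right)\right) s\right)} = \frac{2 s}{s - \left(649 - s^{2} - \left(3 - 6\right) s\right)} = \frac{2 s}{s - \left(649 - s^{2} + 3 s\right)} = \frac{2 s}{-649 + s^{2} - 2 s}$)
$r = 110224$
$\left(62578 + r\right) + y{\left(-704 \right)} = \left(62578 + 110224\right) + 2 \left(-704\right) \frac{1}{-649 + \left(-704\right)^{2} - -1408} = 172802 + 2 \left(-704\right) \frac{1}{-649 + 495616 + 1408} = 172802 + 2 \left(-704\right) \frac{1}{496375} = 172802 - \frac{128}{45125} = \frac{7797690122}{45125}$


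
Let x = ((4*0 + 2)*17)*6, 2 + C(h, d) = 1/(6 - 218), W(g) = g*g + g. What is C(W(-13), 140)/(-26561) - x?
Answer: -1148709703/5630932 ≈ -204.00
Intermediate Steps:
W(g) = g + g² (W(g) = g² + g = g + g²)
C(h, d) = -425/212 (C(h, d) = -2 + 1/(6 - 218) = -2 + 1/(-212) = -2 - 1/212 = -425/212)
x = 204 (x = ((0 + 2)*17)*6 = (2*17)*6 = 34*6 = 204)
C(W(-13), 140)/(-26561) - x = -425/212/(-26561) - 1*204 = -425/212*(-1/26561) - 204 = 425/5630932 - 204 = -1148709703/5630932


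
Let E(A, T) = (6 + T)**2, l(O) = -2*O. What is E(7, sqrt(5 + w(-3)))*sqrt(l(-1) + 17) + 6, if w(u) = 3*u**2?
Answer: 6 + 48*sqrt(38) + 68*sqrt(19) ≈ 598.30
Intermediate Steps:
E(7, sqrt(5 + w(-3)))*sqrt(l(-1) + 17) + 6 = (6 + sqrt(5 + 3*(-3)**2))**2*sqrt(-2*(-1) + 17) + 6 = (6 + sqrt(5 + 3*9))**2*sqrt(2 + 17) + 6 = (6 + sqrt(5 + 27))**2*sqrt(19) + 6 = (6 + sqrt(32))**2*sqrt(19) + 6 = (6 + 4*sqrt(2))**2*sqrt(19) + 6 = sqrt(19)*(6 + 4*sqrt(2))**2 + 6 = 6 + sqrt(19)*(6 + 4*sqrt(2))**2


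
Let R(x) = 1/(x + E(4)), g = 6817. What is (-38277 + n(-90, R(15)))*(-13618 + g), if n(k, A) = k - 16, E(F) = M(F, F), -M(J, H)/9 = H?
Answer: 261042783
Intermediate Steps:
M(J, H) = -9*H
E(F) = -9*F
R(x) = 1/(-36 + x) (R(x) = 1/(x - 9*4) = 1/(x - 36) = 1/(-36 + x))
n(k, A) = -16 + k
(-38277 + n(-90, R(15)))*(-13618 + g) = (-38277 + (-16 - 90))*(-13618 + 6817) = (-38277 - 106)*(-6801) = -38383*(-6801) = 261042783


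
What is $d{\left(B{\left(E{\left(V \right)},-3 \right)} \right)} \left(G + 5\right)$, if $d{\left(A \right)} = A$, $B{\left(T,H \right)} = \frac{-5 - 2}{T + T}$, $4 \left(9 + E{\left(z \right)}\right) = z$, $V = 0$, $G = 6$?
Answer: $\frac{77}{18} \approx 4.2778$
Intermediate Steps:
$E{\left(z \right)} = -9 + \frac{z}{4}$
$B{\left(T,H \right)} = - \frac{7}{2 T}$
$d{\left(B{\left(E{\left(V \right)},-3 \right)} \right)} \left(G + 5\right) = - \frac{7}{2 \left(-9 + \frac{1}{4} \cdot 0\right)} \left(6 + 5\right) = - \frac{7}{2 \left(-9 + 0\right)} 11 = - \frac{7}{2 \left(-9\right)} 11 = \left(- \frac{7}{2}\right) \left(- \frac{1}{9}\right) 11 = \frac{7}{18} \cdot 11 = \frac{77}{18}$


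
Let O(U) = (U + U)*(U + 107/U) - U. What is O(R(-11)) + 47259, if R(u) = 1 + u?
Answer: 47683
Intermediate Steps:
O(U) = -U + 2*U*(U + 107/U) (O(U) = (2*U)*(U + 107/U) - U = 2*U*(U + 107/U) - U = -U + 2*U*(U + 107/U))
O(R(-11)) + 47259 = (214 - (1 - 11) + 2*(1 - 11)²) + 47259 = (214 - 1*(-10) + 2*(-10)²) + 47259 = (214 + 10 + 2*100) + 47259 = (214 + 10 + 200) + 47259 = 424 + 47259 = 47683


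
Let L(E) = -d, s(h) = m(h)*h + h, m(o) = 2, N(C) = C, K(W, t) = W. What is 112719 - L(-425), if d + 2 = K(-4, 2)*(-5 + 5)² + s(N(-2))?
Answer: 112711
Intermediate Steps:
s(h) = 3*h (s(h) = 2*h + h = 3*h)
d = -8 (d = -2 + (-4*(-5 + 5)² + 3*(-2)) = -2 + (-4*0² - 6) = -2 + (-4*0 - 6) = -2 + (0 - 6) = -2 - 6 = -8)
L(E) = 8 (L(E) = -1*(-8) = 8)
112719 - L(-425) = 112719 - 1*8 = 112719 - 8 = 112711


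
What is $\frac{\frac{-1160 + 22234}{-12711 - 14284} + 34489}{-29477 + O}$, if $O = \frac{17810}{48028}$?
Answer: $- \frac{22357261676734}{19108458612135} \approx -1.17$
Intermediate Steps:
$O = \frac{8905}{24014}$ ($O = 17810 \cdot \frac{1}{48028} = \frac{8905}{24014} \approx 0.37083$)
$\frac{\frac{-1160 + 22234}{-12711 - 14284} + 34489}{-29477 + O} = \frac{\frac{-1160 + 22234}{-12711 - 14284} + 34489}{-29477 + \frac{8905}{24014}} = \frac{\frac{21074}{-26995} + 34489}{- \frac{707851773}{24014}} = \left(21074 \left(- \frac{1}{26995}\right) + 34489\right) \left(- \frac{24014}{707851773}\right) = \left(- \frac{21074}{26995} + 34489\right) \left(- \frac{24014}{707851773}\right) = \frac{931009481}{26995} \left(- \frac{24014}{707851773}\right) = - \frac{22357261676734}{19108458612135}$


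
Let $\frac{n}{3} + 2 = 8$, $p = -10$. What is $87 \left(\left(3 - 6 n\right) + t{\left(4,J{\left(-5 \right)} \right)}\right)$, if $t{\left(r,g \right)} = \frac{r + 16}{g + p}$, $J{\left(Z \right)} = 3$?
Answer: $- \frac{65685}{7} \approx -9383.6$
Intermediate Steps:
$n = 18$ ($n = -6 + 3 \cdot 8 = -6 + 24 = 18$)
$t{\left(r,g \right)} = \frac{16 + r}{-10 + g}$ ($t{\left(r,g \right)} = \frac{r + 16}{g - 10} = \frac{16 + r}{-10 + g}$)
$87 \left(\left(3 - 6 n\right) + t{\left(4,J{\left(-5 \right)} \right)}\right) = 87 \left(\left(3 - 108\right) + \frac{16 + 4}{-10 + 3}\right) = 87 \left(\left(3 - 108\right) + \frac{1}{-7} \cdot 20\right) = 87 \left(-105 - \frac{20}{7}\right) = 87 \left(- \frac{755}{7}\right) = - \frac{65685}{7}$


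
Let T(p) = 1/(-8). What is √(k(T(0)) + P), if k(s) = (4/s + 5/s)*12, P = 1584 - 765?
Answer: 3*I*√5 ≈ 6.7082*I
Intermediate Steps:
T(p) = -⅛
P = 819
k(s) = 108/s (k(s) = (9/s)*12 = 108/s)
√(k(T(0)) + P) = √(108/(-⅛) + 819) = √(108*(-8) + 819) = √(-864 + 819) = √(-45) = 3*I*√5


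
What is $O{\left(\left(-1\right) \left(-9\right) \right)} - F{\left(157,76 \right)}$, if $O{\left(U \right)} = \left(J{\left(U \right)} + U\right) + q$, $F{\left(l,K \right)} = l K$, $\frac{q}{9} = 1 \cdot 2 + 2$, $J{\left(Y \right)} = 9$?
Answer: $-11878$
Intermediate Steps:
$q = 36$ ($q = 9 \left(1 \cdot 2 + 2\right) = 9 \left(2 + 2\right) = 9 \cdot 4 = 36$)
$F{\left(l,K \right)} = K l$
$O{\left(U \right)} = 45 + U$ ($O{\left(U \right)} = \left(9 + U\right) + 36 = 45 + U$)
$O{\left(\left(-1\right) \left(-9\right) \right)} - F{\left(157,76 \right)} = \left(45 - -9\right) - 76 \cdot 157 = \left(45 + 9\right) - 11932 = 54 - 11932 = -11878$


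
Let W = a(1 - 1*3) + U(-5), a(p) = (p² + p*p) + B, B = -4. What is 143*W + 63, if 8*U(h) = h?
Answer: 4365/8 ≈ 545.63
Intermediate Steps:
U(h) = h/8
a(p) = -4 + 2*p² (a(p) = (p² + p*p) - 4 = (p² + p²) - 4 = 2*p² - 4 = -4 + 2*p²)
W = 27/8 (W = (-4 + 2*(1 - 1*3)²) + (⅛)*(-5) = (-4 + 2*(1 - 3)²) - 5/8 = (-4 + 2*(-2)²) - 5/8 = (-4 + 2*4) - 5/8 = (-4 + 8) - 5/8 = 4 - 5/8 = 27/8 ≈ 3.3750)
143*W + 63 = 143*(27/8) + 63 = 3861/8 + 63 = 4365/8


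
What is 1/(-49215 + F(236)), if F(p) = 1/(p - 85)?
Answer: -151/7431464 ≈ -2.0319e-5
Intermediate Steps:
F(p) = 1/(-85 + p)
1/(-49215 + F(236)) = 1/(-49215 + 1/(-85 + 236)) = 1/(-49215 + 1/151) = 1/(-7431464/151) = -151/7431464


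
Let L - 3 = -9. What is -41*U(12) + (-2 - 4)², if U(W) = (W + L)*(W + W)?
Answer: -5868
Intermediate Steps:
L = -6 (L = 3 - 9 = -6)
U(W) = 2*W*(-6 + W) (U(W) = (W - 6)*(W + W) = (-6 + W)*(2*W) = 2*W*(-6 + W))
-41*U(12) + (-2 - 4)² = -82*12*(-6 + 12) + (-2 - 4)² = -82*12*6 + (-6)² = -41*144 + 36 = -5904 + 36 = -5868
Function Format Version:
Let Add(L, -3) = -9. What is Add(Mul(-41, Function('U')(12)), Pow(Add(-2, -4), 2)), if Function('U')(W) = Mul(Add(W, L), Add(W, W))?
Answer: -5868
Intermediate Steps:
L = -6 (L = Add(3, -9) = -6)
Function('U')(W) = Mul(2, W, Add(-6, W)) (Function('U')(W) = Mul(Add(W, -6), Add(W, W)) = Mul(Add(-6, W), Mul(2, W)) = Mul(2, W, Add(-6, W)))
Add(Mul(-41, Function('U')(12)), Pow(Add(-2, -4), 2)) = Add(Mul(-41, Mul(2, 12, Add(-6, 12))), Pow(Add(-2, -4), 2)) = Add(Mul(-41, Mul(2, 12, 6)), Pow(-6, 2)) = Add(Mul(-41, 144), 36) = Add(-5904, 36) = -5868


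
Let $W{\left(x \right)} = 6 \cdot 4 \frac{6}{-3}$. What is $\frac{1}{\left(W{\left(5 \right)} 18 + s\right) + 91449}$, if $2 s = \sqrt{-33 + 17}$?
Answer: $\frac{90585}{8205642229} - \frac{2 i}{8205642229} \approx 1.1039 \cdot 10^{-5} - 2.4373 \cdot 10^{-10} i$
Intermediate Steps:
$W{\left(x \right)} = -48$ ($W{\left(x \right)} = 24 \cdot 6 \left(- \frac{1}{3}\right) = 24 \left(-2\right) = -48$)
$s = 2 i$ ($s = \frac{\sqrt{-33 + 17}}{2} = \frac{\sqrt{-16}}{2} = \frac{4 i}{2} = 2 i \approx 2.0 i$)
$\frac{1}{\left(W{\left(5 \right)} 18 + s\right) + 91449} = \frac{1}{\left(\left(-48\right) 18 + 2 i\right) + 91449} = \frac{1}{\left(-864 + 2 i\right) + 91449} = \frac{1}{90585 + 2 i} = \frac{90585 - 2 i}{8205642229}$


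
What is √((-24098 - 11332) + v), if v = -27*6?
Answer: 2*I*√8898 ≈ 188.66*I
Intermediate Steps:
v = -162
√((-24098 - 11332) + v) = √((-24098 - 11332) - 162) = √(-35430 - 162) = √(-35592) = 2*I*√8898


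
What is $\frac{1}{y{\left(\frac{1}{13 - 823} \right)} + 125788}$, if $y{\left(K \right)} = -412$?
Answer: $\frac{1}{125376} \approx 7.976 \cdot 10^{-6}$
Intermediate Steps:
$\frac{1}{y{\left(\frac{1}{13 - 823} \right)} + 125788} = \frac{1}{-412 + 125788} = \frac{1}{125376}$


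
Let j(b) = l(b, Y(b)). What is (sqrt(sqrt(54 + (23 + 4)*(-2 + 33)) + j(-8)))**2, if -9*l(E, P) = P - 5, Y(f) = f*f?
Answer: -59/9 + 9*sqrt(11) ≈ 23.294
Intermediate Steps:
Y(f) = f**2
l(E, P) = 5/9 - P/9 (l(E, P) = -(P - 5)/9 = -(-5 + P)/9 = 5/9 - P/9)
j(b) = 5/9 - b**2/9
(sqrt(sqrt(54 + (23 + 4)*(-2 + 33)) + j(-8)))**2 = (sqrt(sqrt(54 + (23 + 4)*(-2 + 33)) + (5/9 - 1/9*(-8)**2)))**2 = (sqrt(sqrt(54 + 27*31) + (5/9 - 1/9*64)))**2 = (sqrt(sqrt(54 + 837) + (5/9 - 64/9)))**2 = (sqrt(sqrt(891) - 59/9))**2 = (sqrt(9*sqrt(11) - 59/9))**2 = (sqrt(-59/9 + 9*sqrt(11)))**2 = -59/9 + 9*sqrt(11)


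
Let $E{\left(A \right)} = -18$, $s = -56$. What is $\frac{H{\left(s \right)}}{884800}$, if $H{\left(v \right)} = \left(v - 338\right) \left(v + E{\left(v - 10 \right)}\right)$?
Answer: $\frac{7289}{221200} \approx 0.032952$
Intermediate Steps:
$H{\left(v \right)} = \left(-338 + v\right) \left(-18 + v\right)$ ($H{\left(v \right)} = \left(v - 338\right) \left(v - 18\right) = \left(-338 + v\right) \left(-18 + v\right)$)
$\frac{H{\left(s \right)}}{884800} = \frac{6084 + \left(-56\right)^{2} - -19936}{884800} = \left(6084 + 3136 + 19936\right) \frac{1}{884800} = 29156 \cdot \frac{1}{884800} = \frac{7289}{221200}$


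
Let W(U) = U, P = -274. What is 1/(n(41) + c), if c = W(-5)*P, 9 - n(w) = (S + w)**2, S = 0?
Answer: -1/302 ≈ -0.0033113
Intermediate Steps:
n(w) = 9 - w**2 (n(w) = 9 - (0 + w)**2 = 9 - w**2)
c = 1370 (c = -5*(-274) = 1370)
1/(n(41) + c) = 1/((9 - 1*41**2) + 1370) = 1/((9 - 1*1681) + 1370) = 1/((9 - 1681) + 1370) = 1/(-1672 + 1370) = 1/(-302) = -1/302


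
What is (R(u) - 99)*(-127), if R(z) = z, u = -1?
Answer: 12700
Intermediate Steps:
(R(u) - 99)*(-127) = (-1 - 99)*(-127) = -100*(-127) = 12700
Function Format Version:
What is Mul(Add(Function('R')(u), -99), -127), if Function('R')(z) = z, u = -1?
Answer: 12700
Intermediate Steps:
Mul(Add(Function('R')(u), -99), -127) = Mul(Add(-1, -99), -127) = Mul(-100, -127) = 12700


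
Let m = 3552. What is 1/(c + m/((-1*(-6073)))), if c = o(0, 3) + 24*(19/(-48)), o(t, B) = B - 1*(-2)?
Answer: -12146/47553 ≈ -0.25542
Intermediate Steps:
o(t, B) = 2 + B (o(t, B) = B + 2 = 2 + B)
c = -9/2 (c = (2 + 3) + 24*(19/(-48)) = 5 + 24*(19*(-1/48)) = 5 + 24*(-19/48) = 5 - 19/2 = -9/2 ≈ -4.5000)
1/(c + m/((-1*(-6073)))) = 1/(-9/2 + 3552/((-1*(-6073)))) = 1/(-9/2 + 3552/6073) = 1/(-47553/12146) = -12146/47553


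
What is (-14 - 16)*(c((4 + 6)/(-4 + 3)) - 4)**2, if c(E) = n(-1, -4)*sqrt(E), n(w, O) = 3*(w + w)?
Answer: 10320 - 1440*I*sqrt(10) ≈ 10320.0 - 4553.7*I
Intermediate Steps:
n(w, O) = 6*w (n(w, O) = 3*(2*w) = 6*w)
c(E) = -6*sqrt(E) (c(E) = (6*(-1))*sqrt(E) = -6*sqrt(E))
(-14 - 16)*(c((4 + 6)/(-4 + 3)) - 4)**2 = (-14 - 16)*(-6*I*sqrt(4 + 6) - 4)**2 = -30*(-6*I*sqrt(10) - 4)**2 = -30*(-4 - 6*I*sqrt(10))**2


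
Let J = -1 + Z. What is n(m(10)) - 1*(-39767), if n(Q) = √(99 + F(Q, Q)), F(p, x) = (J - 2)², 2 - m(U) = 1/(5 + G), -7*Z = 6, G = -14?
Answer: 39767 + 6*√155/7 ≈ 39778.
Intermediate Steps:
Z = -6/7 (Z = -⅐*6 = -6/7 ≈ -0.85714)
J = -13/7 (J = -1 - 6/7 = -13/7 ≈ -1.8571)
m(U) = 19/9 (m(U) = 2 - 1/(5 - 14) = 2 - 1/(-9) = 2 - 1*(-⅑) = 2 + ⅑ = 19/9)
F(p, x) = 729/49 (F(p, x) = (-13/7 - 2)² = (-27/7)² = 729/49)
n(Q) = 6*√155/7 (n(Q) = √(99 + 729/49) = √(5580/49) = 6*√155/7)
n(m(10)) - 1*(-39767) = 6*√155/7 - 1*(-39767) = 6*√155/7 + 39767 = 39767 + 6*√155/7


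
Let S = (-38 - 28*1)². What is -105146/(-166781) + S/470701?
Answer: 4565347762/7136725771 ≈ 0.63970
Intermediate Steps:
S = 4356 (S = (-38 - 28)² = (-66)² = 4356)
-105146/(-166781) + S/470701 = -105146/(-166781) + 4356/470701 = -105146*(-1/166781) + 4356*(1/470701) = 105146/166781 + 396/42791 = 4565347762/7136725771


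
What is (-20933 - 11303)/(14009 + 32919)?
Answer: -8059/11732 ≈ -0.68692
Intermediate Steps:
(-20933 - 11303)/(14009 + 32919) = -32236/46928 = -32236*1/46928 = -8059/11732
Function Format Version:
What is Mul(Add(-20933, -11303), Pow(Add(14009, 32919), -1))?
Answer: Rational(-8059, 11732) ≈ -0.68692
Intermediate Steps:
Mul(Add(-20933, -11303), Pow(Add(14009, 32919), -1)) = Mul(-32236, Pow(46928, -1)) = Mul(-32236, Rational(1, 46928)) = Rational(-8059, 11732)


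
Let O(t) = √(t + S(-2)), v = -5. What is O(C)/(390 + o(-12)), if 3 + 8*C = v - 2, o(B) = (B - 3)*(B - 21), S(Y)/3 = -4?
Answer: I*√53/1770 ≈ 0.0041131*I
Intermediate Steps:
S(Y) = -12 (S(Y) = 3*(-4) = -12)
o(B) = (-21 + B)*(-3 + B) (o(B) = (-3 + B)*(-21 + B) = (-21 + B)*(-3 + B))
C = -5/4 (C = -3/8 + (-5 - 2)/8 = -3/8 + (⅛)*(-7) = -3/8 - 7/8 = -5/4 ≈ -1.2500)
O(t) = √(-12 + t) (O(t) = √(t - 12) = √(-12 + t))
O(C)/(390 + o(-12)) = √(-12 - 5/4)/(390 + (63 + (-12)² - 24*(-12))) = √(-53/4)/(390 + (63 + 144 + 288)) = (I*√53/2)/(390 + 495) = (I*√53/2)/885 = (I*√53/2)*(1/885) = I*√53/1770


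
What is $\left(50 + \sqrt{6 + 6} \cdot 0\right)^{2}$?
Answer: $2500$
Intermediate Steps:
$\left(50 + \sqrt{6 + 6} \cdot 0\right)^{2} = \left(50 + \sqrt{12} \cdot 0\right)^{2} = \left(50 + 2 \sqrt{3} \cdot 0\right)^{2} = \left(50 + 0\right)^{2} = 50^{2} = 2500$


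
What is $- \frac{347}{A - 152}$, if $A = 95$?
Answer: $\frac{347}{57} \approx 6.0877$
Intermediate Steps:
$- \frac{347}{A - 152} = - \frac{347}{95 - 152} = - \frac{347}{-57} = \left(-347\right) \left(- \frac{1}{57}\right) = \frac{347}{57}$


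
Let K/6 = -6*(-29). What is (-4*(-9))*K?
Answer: 37584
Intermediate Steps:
K = 1044 (K = 6*(-6*(-29)) = 6*174 = 1044)
(-4*(-9))*K = -4*(-9)*1044 = 36*1044 = 37584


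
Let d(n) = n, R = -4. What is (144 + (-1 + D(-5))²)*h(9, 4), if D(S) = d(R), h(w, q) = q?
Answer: 676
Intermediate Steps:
D(S) = -4
(144 + (-1 + D(-5))²)*h(9, 4) = (144 + (-1 - 4)²)*4 = (144 + (-5)²)*4 = (144 + 25)*4 = 169*4 = 676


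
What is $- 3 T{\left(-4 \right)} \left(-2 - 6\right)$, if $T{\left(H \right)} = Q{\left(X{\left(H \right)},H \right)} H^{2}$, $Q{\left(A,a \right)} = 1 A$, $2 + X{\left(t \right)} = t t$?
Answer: $5376$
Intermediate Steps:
$X{\left(t \right)} = -2 + t^{2}$ ($X{\left(t \right)} = -2 + t t = -2 + t^{2}$)
$Q{\left(A,a \right)} = A$
$T{\left(H \right)} = H^{2} \left(-2 + H^{2}\right)$ ($T{\left(H \right)} = \left(-2 + H^{2}\right) H^{2} = H^{2} \left(-2 + H^{2}\right)$)
$- 3 T{\left(-4 \right)} \left(-2 - 6\right) = - 3 \left(-4\right)^{2} \left(-2 + \left(-4\right)^{2}\right) \left(-2 - 6\right) = - 3 \cdot 16 \left(-2 + 16\right) \left(-2 - 6\right) = - 3 \cdot 16 \cdot 14 \left(-8\right) = \left(-3\right) 224 \left(-8\right) = \left(-672\right) \left(-8\right) = 5376$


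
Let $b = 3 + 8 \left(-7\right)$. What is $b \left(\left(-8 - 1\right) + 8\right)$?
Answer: $53$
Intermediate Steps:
$b = -53$ ($b = 3 - 56 = -53$)
$b \left(\left(-8 - 1\right) + 8\right) = - 53 \left(\left(-8 - 1\right) + 8\right) = - 53 \left(-9 + 8\right) = \left(-53\right) \left(-1\right) = 53$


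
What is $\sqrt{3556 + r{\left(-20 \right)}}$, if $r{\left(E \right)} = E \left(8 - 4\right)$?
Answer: $2 \sqrt{869} \approx 58.958$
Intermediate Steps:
$r{\left(E \right)} = 4 E$ ($r{\left(E \right)} = E 4 = 4 E$)
$\sqrt{3556 + r{\left(-20 \right)}} = \sqrt{3556 + 4 \left(-20\right)} = \sqrt{3556 - 80} = \sqrt{3476} = 2 \sqrt{869}$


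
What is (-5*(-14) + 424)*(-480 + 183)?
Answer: -146718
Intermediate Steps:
(-5*(-14) + 424)*(-480 + 183) = (70 + 424)*(-297) = 494*(-297) = -146718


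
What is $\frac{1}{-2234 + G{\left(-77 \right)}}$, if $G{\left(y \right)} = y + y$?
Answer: $- \frac{1}{2388} \approx -0.00041876$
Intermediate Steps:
$G{\left(y \right)} = 2 y$
$\frac{1}{-2234 + G{\left(-77 \right)}} = \frac{1}{-2234 + 2 \left(-77\right)} = \frac{1}{-2234 - 154} = \frac{1}{-2388} = - \frac{1}{2388}$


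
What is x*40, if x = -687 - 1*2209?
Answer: -115840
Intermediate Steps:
x = -2896 (x = -687 - 2209 = -2896)
x*40 = -2896*40 = -115840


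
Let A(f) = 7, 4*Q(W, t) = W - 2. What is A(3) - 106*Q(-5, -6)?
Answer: 385/2 ≈ 192.50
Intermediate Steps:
Q(W, t) = -½ + W/4 (Q(W, t) = (W - 2)/4 = (-2 + W)/4 = -½ + W/4)
A(3) - 106*Q(-5, -6) = 7 - 106*(-½ + (¼)*(-5)) = 7 - 106*(-½ - 5/4) = 7 - 106*(-7/4) = 7 + 371/2 = 385/2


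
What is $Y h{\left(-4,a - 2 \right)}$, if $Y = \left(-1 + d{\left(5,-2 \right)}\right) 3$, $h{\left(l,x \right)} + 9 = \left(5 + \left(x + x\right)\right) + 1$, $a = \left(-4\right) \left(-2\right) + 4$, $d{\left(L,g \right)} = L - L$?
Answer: $-51$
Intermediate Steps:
$d{\left(L,g \right)} = 0$
$a = 12$ ($a = 8 + 4 = 12$)
$h{\left(l,x \right)} = -3 + 2 x$ ($h{\left(l,x \right)} = -9 + \left(\left(5 + \left(x + x\right)\right) + 1\right) = -9 + \left(\left(5 + 2 x\right) + 1\right) = -9 + \left(6 + 2 x\right) = -3 + 2 x$)
$Y = -3$ ($Y = \left(-1 + 0\right) 3 = \left(-1\right) 3 = -3$)
$Y h{\left(-4,a - 2 \right)} = - 3 \left(-3 + 2 \left(12 - 2\right)\right) = - 3 \left(-3 + 2 \cdot 10\right) = - 3 \left(-3 + 20\right) = \left(-3\right) 17 = -51$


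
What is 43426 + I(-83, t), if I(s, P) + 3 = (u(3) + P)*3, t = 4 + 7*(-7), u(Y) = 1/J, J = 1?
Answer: 43291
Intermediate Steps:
u(Y) = 1 (u(Y) = 1/1 = 1)
t = -45 (t = 4 - 49 = -45)
I(s, P) = 3*P (I(s, P) = -3 + (1 + P)*3 = -3 + (3 + 3*P) = 3*P)
43426 + I(-83, t) = 43426 + 3*(-45) = 43426 - 135 = 43291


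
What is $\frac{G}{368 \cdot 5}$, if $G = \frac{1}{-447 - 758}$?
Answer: $- \frac{1}{2217200} \approx -4.5102 \cdot 10^{-7}$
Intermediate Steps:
$G = - \frac{1}{1205}$ ($G = \frac{1}{-1205} = - \frac{1}{1205} \approx -0.00082988$)
$\frac{G}{368 \cdot 5} = - \frac{1}{1205 \cdot 368 \cdot 5} = - \frac{1}{1205 \cdot 1840} = \left(- \frac{1}{1205}\right) \frac{1}{1840} = - \frac{1}{2217200}$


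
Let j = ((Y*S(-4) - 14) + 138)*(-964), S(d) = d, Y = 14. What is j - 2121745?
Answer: -2187297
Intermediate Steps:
j = -65552 (j = ((14*(-4) - 14) + 138)*(-964) = ((-56 - 14) + 138)*(-964) = (-70 + 138)*(-964) = 68*(-964) = -65552)
j - 2121745 = -65552 - 2121745 = -2187297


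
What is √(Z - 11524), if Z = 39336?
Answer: 2*√6953 ≈ 166.77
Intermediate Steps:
√(Z - 11524) = √(39336 - 11524) = √27812 = 2*√6953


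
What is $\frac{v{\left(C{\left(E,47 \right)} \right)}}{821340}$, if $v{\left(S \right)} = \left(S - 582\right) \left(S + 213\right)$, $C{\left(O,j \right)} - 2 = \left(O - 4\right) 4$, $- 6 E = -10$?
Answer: $- \frac{20978}{142155} \approx -0.14757$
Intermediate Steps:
$E = \frac{5}{3}$ ($E = \left(- \frac{1}{6}\right) \left(-10\right) = \frac{5}{3} \approx 1.6667$)
$C{\left(O,j \right)} = -14 + 4 O$ ($C{\left(O,j \right)} = 2 + \left(O - 4\right) 4 = 2 + \left(-4 + O\right) 4 = 2 + \left(-16 + 4 O\right) = -14 + 4 O$)
$v{\left(S \right)} = \left(-582 + S\right) \left(213 + S\right)$
$\frac{v{\left(C{\left(E,47 \right)} \right)}}{821340} = \frac{-123966 + \left(-14 + 4 \cdot \frac{5}{3}\right)^{2} - 369 \left(-14 + 4 \cdot \frac{5}{3}\right)}{821340} = \left(-123966 + \left(-14 + \frac{20}{3}\right)^{2} - 369 \left(-14 + \frac{20}{3}\right)\right) \frac{1}{821340} = \left(-123966 + \left(- \frac{22}{3}\right)^{2} - -2706\right) \frac{1}{821340} = \left(-123966 + \frac{484}{9} + 2706\right) \frac{1}{821340} = \left(- \frac{1090856}{9}\right) \frac{1}{821340} = - \frac{20978}{142155}$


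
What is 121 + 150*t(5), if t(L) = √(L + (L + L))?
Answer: 121 + 150*√15 ≈ 701.95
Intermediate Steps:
t(L) = √3*√L (t(L) = √(L + 2*L) = √(3*L) = √3*√L)
121 + 150*t(5) = 121 + 150*(√3*√5) = 121 + 150*√15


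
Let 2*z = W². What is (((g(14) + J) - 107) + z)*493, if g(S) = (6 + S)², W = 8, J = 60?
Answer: 189805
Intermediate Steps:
z = 32 (z = (½)*8² = (½)*64 = 32)
(((g(14) + J) - 107) + z)*493 = ((((6 + 14)² + 60) - 107) + 32)*493 = (((20² + 60) - 107) + 32)*493 = (((400 + 60) - 107) + 32)*493 = ((460 - 107) + 32)*493 = (353 + 32)*493 = 385*493 = 189805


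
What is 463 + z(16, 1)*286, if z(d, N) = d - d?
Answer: 463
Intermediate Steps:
z(d, N) = 0
463 + z(16, 1)*286 = 463 + 0*286 = 463 + 0 = 463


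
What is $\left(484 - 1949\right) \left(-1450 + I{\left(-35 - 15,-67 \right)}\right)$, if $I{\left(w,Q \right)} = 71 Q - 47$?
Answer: $9162110$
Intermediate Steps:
$I{\left(w,Q \right)} = -47 + 71 Q$
$\left(484 - 1949\right) \left(-1450 + I{\left(-35 - 15,-67 \right)}\right) = \left(484 - 1949\right) \left(-1450 + \left(-47 + 71 \left(-67\right)\right)\right) = - 1465 \left(-1450 - 4804\right) = \left(-1465\right) \left(-6254\right) = 9162110$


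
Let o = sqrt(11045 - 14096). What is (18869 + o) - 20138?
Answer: -1269 + 3*I*sqrt(339) ≈ -1269.0 + 55.236*I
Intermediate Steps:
o = 3*I*sqrt(339) (o = sqrt(-3051) = 3*I*sqrt(339) ≈ 55.236*I)
(18869 + o) - 20138 = (18869 + 3*I*sqrt(339)) - 20138 = -1269 + 3*I*sqrt(339)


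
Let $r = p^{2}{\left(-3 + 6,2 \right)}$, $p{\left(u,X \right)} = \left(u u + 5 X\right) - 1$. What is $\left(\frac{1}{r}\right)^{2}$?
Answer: $\frac{1}{104976} \approx 9.526 \cdot 10^{-6}$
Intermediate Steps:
$p{\left(u,X \right)} = -1 + u^{2} + 5 X$ ($p{\left(u,X \right)} = \left(u^{2} + 5 X\right) - 1 = -1 + u^{2} + 5 X$)
$r = 324$ ($r = \left(-1 + \left(-3 + 6\right)^{2} + 5 \cdot 2\right)^{2} = \left(-1 + 3^{2} + 10\right)^{2} = \left(-1 + 9 + 10\right)^{2} = 18^{2} = 324$)
$\left(\frac{1}{r}\right)^{2} = \left(\frac{1}{324}\right)^{2} = \frac{1}{104976}$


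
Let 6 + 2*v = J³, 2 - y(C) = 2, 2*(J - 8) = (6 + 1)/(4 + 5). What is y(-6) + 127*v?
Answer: 432810793/11664 ≈ 37107.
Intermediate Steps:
J = 151/18 (J = 8 + ((6 + 1)/(4 + 5))/2 = 8 + (7/9)/2 = 8 + (7*(⅑))/2 = 8 + (½)*(7/9) = 8 + 7/18 = 151/18 ≈ 8.3889)
y(C) = 0 (y(C) = 2 - 1*2 = 2 - 2 = 0)
v = 3407959/11664 (v = -3 + (151/18)³/2 = -3 + (½)*(3442951/5832) = -3 + 3442951/11664 = 3407959/11664 ≈ 292.18)
y(-6) + 127*v = 0 + 127*(3407959/11664) = 0 + 432810793/11664 = 432810793/11664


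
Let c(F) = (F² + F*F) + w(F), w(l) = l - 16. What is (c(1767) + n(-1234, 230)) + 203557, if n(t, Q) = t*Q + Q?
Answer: 6166296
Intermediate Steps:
w(l) = -16 + l
c(F) = -16 + F + 2*F² (c(F) = (F² + F*F) + (-16 + F) = (F² + F²) + (-16 + F) = 2*F² + (-16 + F) = -16 + F + 2*F²)
n(t, Q) = Q + Q*t (n(t, Q) = Q*t + Q = Q + Q*t)
(c(1767) + n(-1234, 230)) + 203557 = ((-16 + 1767 + 2*1767²) + 230*(1 - 1234)) + 203557 = ((-16 + 1767 + 2*3122289) + 230*(-1233)) + 203557 = ((-16 + 1767 + 6244578) - 283590) + 203557 = (6246329 - 283590) + 203557 = 5962739 + 203557 = 6166296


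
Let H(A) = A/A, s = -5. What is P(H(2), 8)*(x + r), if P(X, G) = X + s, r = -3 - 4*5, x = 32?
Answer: -36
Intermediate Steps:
H(A) = 1
r = -23 (r = -3 - 20 = -23)
P(X, G) = -5 + X (P(X, G) = X - 5 = -5 + X)
P(H(2), 8)*(x + r) = (-5 + 1)*(32 - 23) = -4*9 = -36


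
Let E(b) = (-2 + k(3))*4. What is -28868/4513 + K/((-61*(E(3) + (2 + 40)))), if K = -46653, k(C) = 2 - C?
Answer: 52572183/2752930 ≈ 19.097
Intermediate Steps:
E(b) = -12 (E(b) = (-2 + (2 - 1*3))*4 = (-2 + (2 - 3))*4 = (-2 - 1)*4 = -3*4 = -12)
-28868/4513 + K/((-61*(E(3) + (2 + 40)))) = -28868/4513 - 46653*(-1/(61*(-12 + (2 + 40)))) = -28868*1/4513 - 46653*(-1/(61*(-12 + 42))) = -28868/4513 - 46653/((-61*30)) = -28868/4513 - 46653/(-1830) = -28868/4513 - 46653*(-1/1830) = -28868/4513 + 15551/610 = 52572183/2752930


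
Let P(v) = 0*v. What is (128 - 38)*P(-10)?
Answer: 0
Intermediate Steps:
P(v) = 0
(128 - 38)*P(-10) = (128 - 38)*0 = 90*0 = 0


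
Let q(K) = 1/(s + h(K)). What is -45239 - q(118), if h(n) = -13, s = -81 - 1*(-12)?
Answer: -3709597/82 ≈ -45239.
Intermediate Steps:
s = -69 (s = -81 + 12 = -69)
q(K) = -1/82 (q(K) = 1/(-69 - 13) = 1/(-82) = -1/82)
-45239 - q(118) = -45239 - 1*(-1/82) = -45239 + 1/82 = -3709597/82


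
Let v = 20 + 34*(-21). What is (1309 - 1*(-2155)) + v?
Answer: 2770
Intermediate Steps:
v = -694 (v = 20 - 714 = -694)
(1309 - 1*(-2155)) + v = (1309 - 1*(-2155)) - 694 = (1309 + 2155) - 694 = 3464 - 694 = 2770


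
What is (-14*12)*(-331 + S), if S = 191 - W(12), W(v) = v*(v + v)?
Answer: 71904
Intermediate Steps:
W(v) = 2*v² (W(v) = v*(2*v) = 2*v²)
S = -97 (S = 191 - 2*12² = 191 - 2*144 = 191 - 1*288 = 191 - 288 = -97)
(-14*12)*(-331 + S) = (-14*12)*(-331 - 97) = -168*(-428) = 71904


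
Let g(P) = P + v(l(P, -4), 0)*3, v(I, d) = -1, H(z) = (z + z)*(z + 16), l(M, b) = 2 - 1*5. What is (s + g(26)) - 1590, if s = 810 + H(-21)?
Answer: -547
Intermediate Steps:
l(M, b) = -3 (l(M, b) = 2 - 5 = -3)
H(z) = 2*z*(16 + z) (H(z) = (2*z)*(16 + z) = 2*z*(16 + z))
s = 1020 (s = 810 + 2*(-21)*(16 - 21) = 810 + 2*(-21)*(-5) = 810 + 210 = 1020)
g(P) = -3 + P (g(P) = P - 1*3 = P - 3 = -3 + P)
(s + g(26)) - 1590 = (1020 + (-3 + 26)) - 1590 = (1020 + 23) - 1590 = 1043 - 1590 = -547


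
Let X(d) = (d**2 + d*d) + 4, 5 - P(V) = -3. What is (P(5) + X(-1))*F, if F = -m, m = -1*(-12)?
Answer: -168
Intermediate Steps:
m = 12
P(V) = 8 (P(V) = 5 - 1*(-3) = 5 + 3 = 8)
F = -12 (F = -1*12 = -12)
X(d) = 4 + 2*d**2 (X(d) = (d**2 + d**2) + 4 = 2*d**2 + 4 = 4 + 2*d**2)
(P(5) + X(-1))*F = (8 + (4 + 2*(-1)**2))*(-12) = (8 + (4 + 2*1))*(-12) = (8 + (4 + 2))*(-12) = (8 + 6)*(-12) = 14*(-12) = -168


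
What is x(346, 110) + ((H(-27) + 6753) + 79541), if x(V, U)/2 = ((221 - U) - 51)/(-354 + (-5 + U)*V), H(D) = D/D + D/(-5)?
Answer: 646821523/7495 ≈ 86300.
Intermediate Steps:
H(D) = 1 - D/5 (H(D) = 1 + D*(-1/5) = 1 - D/5)
x(V, U) = 2*(170 - U)/(-354 + V*(-5 + U)) (x(V, U) = 2*(((221 - U) - 51)/(-354 + (-5 + U)*V)) = 2*((170 - U)/(-354 + V*(-5 + U))) = 2*(170 - U)/(-354 + V*(-5 + U)))
x(346, 110) + ((H(-27) + 6753) + 79541) = 2*(-170 + 110)/(354 + 5*346 - 1*110*346) + (((1 - 1/5*(-27)) + 6753) + 79541) = 2*(-60)/(354 + 1730 - 38060) + (((1 + 27/5) + 6753) + 79541) = 2*(-60)/(-35976) + ((32/5 + 6753) + 79541) = 2*(-1/35976)*(-60) + (33797/5 + 79541) = 5/1499 + 431502/5 = 646821523/7495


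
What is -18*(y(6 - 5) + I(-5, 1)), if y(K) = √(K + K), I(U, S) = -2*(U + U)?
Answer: -360 - 18*√2 ≈ -385.46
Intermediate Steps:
I(U, S) = -4*U
y(K) = √2*√K (y(K) = √(2*K) = √2*√K)
-18*(y(6 - 5) + I(-5, 1)) = -18*(√2*√(6 - 5) - 4*(-5)) = -18*(√2*√1 + 20) = -18*(√2*1 + 20) = -18*(√2 + 20) = -18*(20 + √2) = -360 - 18*√2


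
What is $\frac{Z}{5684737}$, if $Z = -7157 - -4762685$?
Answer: $\frac{4755528}{5684737} \approx 0.83654$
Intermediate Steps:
$Z = 4755528$ ($Z = -7157 + 4762685 = 4755528$)
$\frac{Z}{5684737} = \frac{4755528}{5684737}$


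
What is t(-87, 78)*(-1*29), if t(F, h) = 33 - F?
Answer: -3480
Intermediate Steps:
t(-87, 78)*(-1*29) = (33 - 1*(-87))*(-1*29) = (33 + 87)*(-29) = 120*(-29) = -3480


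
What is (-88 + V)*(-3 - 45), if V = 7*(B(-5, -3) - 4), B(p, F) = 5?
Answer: 3888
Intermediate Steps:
V = 7 (V = 7*(5 - 4) = 7*1 = 7)
(-88 + V)*(-3 - 45) = (-88 + 7)*(-3 - 45) = -81*(-48) = 3888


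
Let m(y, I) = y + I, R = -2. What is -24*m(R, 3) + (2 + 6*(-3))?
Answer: -40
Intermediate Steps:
m(y, I) = I + y
-24*m(R, 3) + (2 + 6*(-3)) = -24*(3 - 2) + (2 + 6*(-3)) = -24*1 + (2 - 18) = -24 - 16 = -40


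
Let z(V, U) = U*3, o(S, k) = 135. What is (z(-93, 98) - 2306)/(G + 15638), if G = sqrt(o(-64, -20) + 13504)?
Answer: -31463656/244533405 + 2012*sqrt(13639)/244533405 ≈ -0.12771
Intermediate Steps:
z(V, U) = 3*U
G = sqrt(13639) (G = sqrt(135 + 13504) = sqrt(13639) ≈ 116.79)
(z(-93, 98) - 2306)/(G + 15638) = (3*98 - 2306)/(sqrt(13639) + 15638) = (294 - 2306)/(15638 + sqrt(13639)) = -2012/(15638 + sqrt(13639))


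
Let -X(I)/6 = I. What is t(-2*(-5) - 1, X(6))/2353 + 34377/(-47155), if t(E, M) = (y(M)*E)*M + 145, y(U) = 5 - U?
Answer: -700458626/110955715 ≈ -6.3130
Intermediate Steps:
X(I) = -6*I
t(E, M) = 145 + E*M*(5 - M) (t(E, M) = ((5 - M)*E)*M + 145 = (E*(5 - M))*M + 145 = E*M*(5 - M) + 145 = 145 + E*M*(5 - M))
t(-2*(-5) - 1, X(6))/2353 + 34377/(-47155) = (145 - (-2*(-5) - 1)*(-6*6)*(-5 - 6*6))/2353 + 34377/(-47155) = (145 - 1*(10 - 1)*(-36)*(-5 - 36))*(1/2353) + 34377*(-1/47155) = (145 - 1*9*(-36)*(-41))*(1/2353) - 34377/47155 = (145 - 13284)*(1/2353) - 34377/47155 = -13139*1/2353 - 34377/47155 = -13139/2353 - 34377/47155 = -700458626/110955715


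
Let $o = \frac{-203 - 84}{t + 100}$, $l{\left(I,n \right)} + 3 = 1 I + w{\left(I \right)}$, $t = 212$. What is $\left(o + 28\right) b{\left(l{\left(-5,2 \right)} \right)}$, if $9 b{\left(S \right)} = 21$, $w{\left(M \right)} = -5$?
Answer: $\frac{59143}{936} \approx 63.187$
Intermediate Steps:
$l{\left(I,n \right)} = -8 + I$ ($l{\left(I,n \right)} = -3 + \left(1 I - 5\right) = -3 + \left(I - 5\right) = -3 + \left(-5 + I\right) = -8 + I$)
$b{\left(S \right)} = \frac{7}{3}$ ($b{\left(S \right)} = \frac{1}{9} \cdot 21 = \frac{7}{3}$)
$o = - \frac{287}{312}$ ($o = \frac{-203 - 84}{212 + 100} = - \frac{287}{312} \approx -0.91987$)
$\left(o + 28\right) b{\left(l{\left(-5,2 \right)} \right)} = \left(- \frac{287}{312} + 28\right) \frac{7}{3} = \frac{8449}{312} \cdot \frac{7}{3} = \frac{59143}{936}$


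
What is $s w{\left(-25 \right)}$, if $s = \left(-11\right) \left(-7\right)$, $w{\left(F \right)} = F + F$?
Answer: $-3850$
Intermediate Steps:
$w{\left(F \right)} = 2 F$
$s = 77$
$s w{\left(-25 \right)} = 77 \cdot 2 \left(-25\right) = 77 \left(-50\right) = -3850$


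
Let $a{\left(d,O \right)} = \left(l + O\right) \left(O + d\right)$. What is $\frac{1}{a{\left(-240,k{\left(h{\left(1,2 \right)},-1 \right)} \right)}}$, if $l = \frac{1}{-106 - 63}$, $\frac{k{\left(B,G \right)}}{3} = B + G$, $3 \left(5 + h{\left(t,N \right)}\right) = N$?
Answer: $\frac{169}{692480} \approx 0.00024405$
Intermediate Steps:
$h{\left(t,N \right)} = -5 + \frac{N}{3}$
$k{\left(B,G \right)} = 3 B + 3 G$ ($k{\left(B,G \right)} = 3 \left(B + G\right) = 3 B + 3 G$)
$l = - \frac{1}{169}$ ($l = \frac{1}{-169} = - \frac{1}{169} \approx -0.0059172$)
$a{\left(d,O \right)} = \left(- \frac{1}{169} + O\right) \left(O + d\right)$
$\frac{1}{a{\left(-240,k{\left(h{\left(1,2 \right)},-1 \right)} \right)}} = \frac{1}{\left(3 \left(-5 + \frac{1}{3} \cdot 2\right) + 3 \left(-1\right)\right)^{2} - \frac{3 \left(-5 + \frac{1}{3} \cdot 2\right) + 3 \left(-1\right)}{169} - - \frac{240}{169} + \left(3 \left(-5 + \frac{1}{3} \cdot 2\right) + 3 \left(-1\right)\right) \left(-240\right)} = \frac{1}{\left(3 \left(-5 + \frac{2}{3}\right) - 3\right)^{2} - \frac{3 \left(-5 + \frac{2}{3}\right) - 3}{169} + \frac{240}{169} + \left(3 \left(-5 + \frac{2}{3}\right) - 3\right) \left(-240\right)} = \frac{1}{\left(3 \left(- \frac{13}{3}\right) - 3\right)^{2} - \frac{3 \left(- \frac{13}{3}\right) - 3}{169} + \frac{240}{169} + \left(3 \left(- \frac{13}{3}\right) - 3\right) \left(-240\right)} = \frac{1}{\left(-13 - 3\right)^{2} - \frac{-13 - 3}{169} + \frac{240}{169} + \left(-13 - 3\right) \left(-240\right)} = \frac{1}{\left(-16\right)^{2} - - \frac{16}{169} + \frac{240}{169} - -3840} = \frac{1}{256 + \frac{16}{169} + \frac{240}{169} + 3840} = \frac{1}{\frac{692480}{169}} = \frac{169}{692480}$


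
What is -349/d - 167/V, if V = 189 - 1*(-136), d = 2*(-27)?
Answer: 104407/17550 ≈ 5.9491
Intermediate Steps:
d = -54
V = 325 (V = 189 + 136 = 325)
-349/d - 167/V = -349/(-54) - 167/325 = -349*(-1/54) - 167*1/325 = 349/54 - 167/325 = 104407/17550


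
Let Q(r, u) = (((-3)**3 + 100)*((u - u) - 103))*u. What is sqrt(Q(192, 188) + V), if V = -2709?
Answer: I*sqrt(1416281) ≈ 1190.1*I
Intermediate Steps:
Q(r, u) = -7519*u (Q(r, u) = ((-27 + 100)*(0 - 103))*u = (73*(-103))*u = -7519*u)
sqrt(Q(192, 188) + V) = sqrt(-7519*188 - 2709) = sqrt(-1413572 - 2709) = sqrt(-1416281) = I*sqrt(1416281)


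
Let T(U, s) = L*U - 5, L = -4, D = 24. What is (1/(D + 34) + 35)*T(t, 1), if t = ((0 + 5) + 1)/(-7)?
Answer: -22341/406 ≈ -55.027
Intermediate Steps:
t = -6/7 (t = (5 + 1)*(-1/7) = 6*(-1/7) = -6/7 ≈ -0.85714)
T(U, s) = -5 - 4*U (T(U, s) = -4*U - 5 = -5 - 4*U)
(1/(D + 34) + 35)*T(t, 1) = (1/(24 + 34) + 35)*(-5 - 4*(-6/7)) = (1/58 + 35)*(-5 + 24/7) = (1/58 + 35)*(-11/7) = (2031/58)*(-11/7) = -22341/406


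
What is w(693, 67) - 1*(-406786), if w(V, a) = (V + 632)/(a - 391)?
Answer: 131797339/324 ≈ 4.0678e+5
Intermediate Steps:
w(V, a) = (632 + V)/(-391 + a)
w(693, 67) - 1*(-406786) = (632 + 693)/(-391 + 67) - 1*(-406786) = 1325/(-324) + 406786 = -1/324*1325 + 406786 = -1325/324 + 406786 = 131797339/324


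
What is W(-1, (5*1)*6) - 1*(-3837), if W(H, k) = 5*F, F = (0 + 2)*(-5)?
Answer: 3787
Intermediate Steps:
F = -10 (F = 2*(-5) = -10)
W(H, k) = -50 (W(H, k) = 5*(-10) = -50)
W(-1, (5*1)*6) - 1*(-3837) = -50 - 1*(-3837) = -50 + 3837 = 3787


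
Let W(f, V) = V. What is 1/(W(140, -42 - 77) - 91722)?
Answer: -1/91841 ≈ -1.0888e-5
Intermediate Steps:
1/(W(140, -42 - 77) - 91722) = 1/((-42 - 77) - 91722) = 1/(-119 - 91722) = 1/(-91841) = -1/91841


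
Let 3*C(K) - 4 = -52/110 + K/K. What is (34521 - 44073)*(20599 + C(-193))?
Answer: -10822683456/55 ≈ -1.9678e+8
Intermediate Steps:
C(K) = 83/55 (C(K) = 4/3 + (-52/110 + K/K)/3 = 4/3 + (-52*1/110 + 1)/3 = 4/3 + (-26/55 + 1)/3 = 4/3 + (1/3)*(29/55) = 4/3 + 29/165 = 83/55)
(34521 - 44073)*(20599 + C(-193)) = (34521 - 44073)*(20599 + 83/55) = -9552*1133028/55 = -10822683456/55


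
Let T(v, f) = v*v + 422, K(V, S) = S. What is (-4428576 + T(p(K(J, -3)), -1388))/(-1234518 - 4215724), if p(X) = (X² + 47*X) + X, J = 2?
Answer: 4409929/5450242 ≈ 0.80912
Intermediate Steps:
p(X) = X² + 48*X
T(v, f) = 422 + v² (T(v, f) = v² + 422 = 422 + v²)
(-4428576 + T(p(K(J, -3)), -1388))/(-1234518 - 4215724) = (-4428576 + (422 + (-3*(48 - 3))²))/(-1234518 - 4215724) = (-4428576 + (422 + (-3*45)²))/(-5450242) = (-4428576 + (422 + (-135)²))*(-1/5450242) = (-4428576 + (422 + 18225))*(-1/5450242) = (-4428576 + 18647)*(-1/5450242) = -4409929*(-1/5450242) = 4409929/5450242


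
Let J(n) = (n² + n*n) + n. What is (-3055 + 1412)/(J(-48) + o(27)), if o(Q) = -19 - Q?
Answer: -1643/4514 ≈ -0.36398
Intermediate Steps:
J(n) = n + 2*n² (J(n) = (n² + n²) + n = 2*n² + n = n + 2*n²)
(-3055 + 1412)/(J(-48) + o(27)) = (-3055 + 1412)/(-48*(1 + 2*(-48)) + (-19 - 1*27)) = -1643/(-48*(1 - 96) + (-19 - 27)) = -1643/(-48*(-95) - 46) = -1643/(4560 - 46) = -1643/4514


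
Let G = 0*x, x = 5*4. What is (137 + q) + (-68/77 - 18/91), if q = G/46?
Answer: 136055/1001 ≈ 135.92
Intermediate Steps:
x = 20
G = 0 (G = 0*20 = 0)
q = 0 (q = 0/46 = 0*(1/46) = 0)
(137 + q) + (-68/77 - 18/91) = (137 + 0) + (-68/77 - 18/91) = 137 + (-68*1/77 - 18*1/91) = 137 + (-68/77 - 18/91) = 137 - 1082/1001 = 136055/1001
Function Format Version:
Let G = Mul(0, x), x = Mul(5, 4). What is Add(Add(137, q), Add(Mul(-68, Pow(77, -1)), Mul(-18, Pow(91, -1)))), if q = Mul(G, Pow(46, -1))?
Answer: Rational(136055, 1001) ≈ 135.92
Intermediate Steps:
x = 20
G = 0 (G = Mul(0, 20) = 0)
q = 0 (q = Mul(0, Pow(46, -1)) = Mul(0, Rational(1, 46)) = 0)
Add(Add(137, q), Add(Mul(-68, Pow(77, -1)), Mul(-18, Pow(91, -1)))) = Add(Add(137, 0), Add(Mul(-68, Pow(77, -1)), Mul(-18, Pow(91, -1)))) = Add(137, Add(Mul(-68, Rational(1, 77)), Mul(-18, Rational(1, 91)))) = Add(137, Add(Rational(-68, 77), Rational(-18, 91))) = Add(137, Rational(-1082, 1001)) = Rational(136055, 1001)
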